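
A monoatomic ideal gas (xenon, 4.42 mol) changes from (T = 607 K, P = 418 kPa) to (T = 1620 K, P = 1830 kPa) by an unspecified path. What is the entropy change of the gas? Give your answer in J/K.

ΔS = 35.9 J/K

ΔS = nC_p ln(T₂/T₁) − nR ln(P₂/P₁), with C_p = 5R/2 = 20.79 J mol⁻¹ K⁻¹ for a monoatomic ideal gas.
ΔS = 4.42 × [20.79 × ln(1620/607) − 8.314 × ln(1830/418)] = 35.9 J/K.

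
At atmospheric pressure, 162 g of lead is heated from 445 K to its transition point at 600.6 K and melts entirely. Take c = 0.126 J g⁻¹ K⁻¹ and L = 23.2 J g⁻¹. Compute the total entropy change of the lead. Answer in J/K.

ΔS = 12.4 J/K

Warming step: ΔS₁ = m c ln(T_tr/T_i) = 162 × 0.126 × ln(600.6/445) = 6.121 J/K.
Phase change: ΔS₂ = +mL/T_tr = 162 × 23.2 / 600.6 = 6.258 J/K.
ΔS_total = (6.121) + (6.258) = 12.4 J/K.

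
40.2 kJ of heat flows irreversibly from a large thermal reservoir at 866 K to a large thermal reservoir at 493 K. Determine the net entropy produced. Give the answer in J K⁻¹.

ΔS_total = 35.1 J/K

ΔS_hot = −Q/T_H = −40200/866 = -46.42 J/K and ΔS_cold = +Q/T_C = 40200/493 = 81.54 J/K.
ΔS_total = -46.42 + 81.54 = 35.1 J/K, positive as the second law requires.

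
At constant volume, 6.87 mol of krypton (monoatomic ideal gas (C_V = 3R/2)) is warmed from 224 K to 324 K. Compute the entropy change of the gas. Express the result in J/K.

At constant volume, ΔS = nC_V ln(T₂/T₁) with C_V = 3R/2 = 12.47 J mol⁻¹ K⁻¹.
ΔS = 6.87 × 12.47 × ln(324/224) = 31.6 J/K.

ΔS = 31.6 J/K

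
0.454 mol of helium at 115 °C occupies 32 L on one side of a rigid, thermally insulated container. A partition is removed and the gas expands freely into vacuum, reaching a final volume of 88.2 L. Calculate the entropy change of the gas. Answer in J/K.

ΔS_gas = 3.83 J/K

For an ideal gas in free expansion Q = 0 and W = 0, so T is unchanged.
Entropy is a state function; using a reversible isothermal path, ΔS_gas = nR ln(V₂/V₁) = 0.454 × 8.314 × ln(88.2/32) = 3.83 J/K.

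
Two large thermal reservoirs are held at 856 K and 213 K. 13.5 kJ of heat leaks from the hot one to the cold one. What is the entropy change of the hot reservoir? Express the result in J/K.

The hot reservoir loses heat Q, so ΔS_hot = −Q/T_H = −13500/856 = -15.8 J/K.

ΔS_hot = -15.8 J/K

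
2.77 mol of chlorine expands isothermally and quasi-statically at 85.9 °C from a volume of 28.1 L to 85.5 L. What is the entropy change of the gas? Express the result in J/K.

For an isothermal ideal gas ΔS_gas = nR ln(V₂/V₁) = 2.77 × 8.314 × ln(85.5/28.1) = 25.6 J/K.

ΔS_gas = 25.6 J/K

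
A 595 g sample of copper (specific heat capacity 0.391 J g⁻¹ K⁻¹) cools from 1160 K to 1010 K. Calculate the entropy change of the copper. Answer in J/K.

ΔS = -32.2 J/K

ΔS = ∫dQ_rev/T = m c ln(T₂/T₁) = 595 × 0.391 × ln(1010/1160) = -32.2 J/K.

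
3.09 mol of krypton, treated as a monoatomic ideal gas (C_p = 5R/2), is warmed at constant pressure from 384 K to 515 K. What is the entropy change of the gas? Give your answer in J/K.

At constant pressure, ΔS = nC_p ln(T₂/T₁) with C_p = 5R/2 = 20.79 J mol⁻¹ K⁻¹.
ΔS = 3.09 × 20.79 × ln(515/384) = 18.9 J/K.

ΔS = 18.9 J/K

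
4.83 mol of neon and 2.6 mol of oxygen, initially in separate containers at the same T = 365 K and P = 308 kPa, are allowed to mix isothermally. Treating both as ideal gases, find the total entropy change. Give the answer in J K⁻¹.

Mole fractions: x_A = 4.83/7.43 = 0.65, x_B = 0.35.
ΔS_mix = −R(n_A ln x_A + n_B ln x_B) = −8.314 × (4.83 ln 0.65 + 2.6 ln 0.35) = 40 J/K.

ΔS_mix = 40 J/K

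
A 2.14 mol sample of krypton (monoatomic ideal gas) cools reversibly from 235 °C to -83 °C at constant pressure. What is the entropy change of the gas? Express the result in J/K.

ΔS = -43.7 J/K

In kelvin: T₁ = 508.15 K, T₂ = 190.15 K. At constant pressure, ΔS = nC_p ln(T₂/T₁) with C_p = 5R/2 = 20.79 J mol⁻¹ K⁻¹.
ΔS = 2.14 × 20.79 × ln(190.15/508.15) = -43.7 J/K.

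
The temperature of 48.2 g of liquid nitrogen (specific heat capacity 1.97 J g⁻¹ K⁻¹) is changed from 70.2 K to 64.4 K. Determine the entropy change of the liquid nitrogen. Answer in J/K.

ΔS = ∫dQ_rev/T = m c ln(T₂/T₁) = 48.2 × 1.97 × ln(64.4/70.2) = -8.19 J/K.

ΔS = -8.19 J/K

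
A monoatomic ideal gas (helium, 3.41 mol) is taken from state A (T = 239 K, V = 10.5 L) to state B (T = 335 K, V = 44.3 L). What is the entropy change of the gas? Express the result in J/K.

ΔS = 55.2 J/K

Entropy is a state function: ΔS = nC_V ln(T₂/T₁) + nR ln(V₂/V₁), with C_V = 3R/2 = 12.47 J mol⁻¹ K⁻¹ for a monoatomic ideal gas.
ΔS = 3.41 × [12.47 × ln(335/239) + 8.314 × ln(44.3/10.5)] = 55.2 J/K.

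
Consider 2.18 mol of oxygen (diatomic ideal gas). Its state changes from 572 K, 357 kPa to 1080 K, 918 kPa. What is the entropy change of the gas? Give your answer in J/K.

ΔS = 23.2 J/K

ΔS = nC_p ln(T₂/T₁) − nR ln(P₂/P₁), with C_p = 7R/2 = 29.1 J mol⁻¹ K⁻¹ for a diatomic ideal gas.
ΔS = 2.18 × [29.1 × ln(1080/572) − 8.314 × ln(918/357)] = 23.2 J/K.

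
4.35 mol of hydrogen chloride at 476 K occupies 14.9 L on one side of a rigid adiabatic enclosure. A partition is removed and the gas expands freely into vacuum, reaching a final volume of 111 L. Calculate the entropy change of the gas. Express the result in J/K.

ΔS_gas = 72.6 J/K

For an ideal gas in free expansion Q = 0 and W = 0, so T is unchanged.
Entropy is a state function; using a reversible isothermal path, ΔS_gas = nR ln(V₂/V₁) = 4.35 × 8.314 × ln(111/14.9) = 72.6 J/K.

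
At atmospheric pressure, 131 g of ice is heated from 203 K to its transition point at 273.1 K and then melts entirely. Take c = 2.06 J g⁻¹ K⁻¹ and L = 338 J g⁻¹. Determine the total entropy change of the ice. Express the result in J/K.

Warming step: ΔS₁ = m c ln(T_tr/T_i) = 131 × 2.06 × ln(273.1/203) = 80.05 J/K.
Phase change: ΔS₂ = +mL/T_tr = 131 × 338 / 273.1 = 162.1 J/K.
ΔS_total = (80.05) + (162.1) = 242 J/K.

ΔS = 242 J/K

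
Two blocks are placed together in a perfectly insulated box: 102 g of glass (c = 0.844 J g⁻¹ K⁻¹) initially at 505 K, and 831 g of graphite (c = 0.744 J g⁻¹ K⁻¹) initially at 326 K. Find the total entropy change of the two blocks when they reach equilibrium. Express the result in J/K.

ΔS_total = 8.07 J/K

Energy balance: T_f = (m₁c₁T₁ + m₂c₂T₂)/(m₁c₁ + m₂c₂) = 347.88 K.
ΔS₁ = m₁c₁ ln(T_f/T₁) = 86.088 × ln(347.88/505) = -32.09 J/K.
ΔS₂ = m₂c₂ ln(T_f/T₂) = 618.264 × ln(347.88/326) = 40.16 J/K.
ΔS_total = -32.09 + 40.16 = 8.07 J/K.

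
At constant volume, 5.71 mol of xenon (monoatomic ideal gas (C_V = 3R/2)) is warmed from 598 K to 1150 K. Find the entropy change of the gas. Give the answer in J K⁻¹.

ΔS = 46.6 J/K

At constant volume, ΔS = nC_V ln(T₂/T₁) with C_V = 3R/2 = 12.47 J mol⁻¹ K⁻¹.
ΔS = 5.71 × 12.47 × ln(1150/598) = 46.6 J/K.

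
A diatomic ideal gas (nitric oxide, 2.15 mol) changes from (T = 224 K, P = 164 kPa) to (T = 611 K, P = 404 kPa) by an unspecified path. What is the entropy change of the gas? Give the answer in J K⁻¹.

ΔS = 46.7 J/K

ΔS = nC_p ln(T₂/T₁) − nR ln(P₂/P₁), with C_p = 7R/2 = 29.1 J mol⁻¹ K⁻¹ for a diatomic ideal gas.
ΔS = 2.15 × [29.1 × ln(611/224) − 8.314 × ln(404/164)] = 46.7 J/K.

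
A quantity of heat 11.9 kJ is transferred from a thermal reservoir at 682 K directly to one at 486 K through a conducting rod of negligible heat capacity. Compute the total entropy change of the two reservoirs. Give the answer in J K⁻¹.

ΔS_total = 7.04 J/K

ΔS_hot = −Q/T_H = −11900/682 = -17.45 J/K and ΔS_cold = +Q/T_C = 11900/486 = 24.49 J/K.
ΔS_total = -17.45 + 24.49 = 7.04 J/K, positive as the second law requires.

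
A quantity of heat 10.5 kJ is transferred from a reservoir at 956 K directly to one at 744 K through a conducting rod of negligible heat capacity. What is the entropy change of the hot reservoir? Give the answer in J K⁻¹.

The hot reservoir loses heat Q, so ΔS_hot = −Q/T_H = −10500/956 = -11 J/K.

ΔS_hot = -11 J/K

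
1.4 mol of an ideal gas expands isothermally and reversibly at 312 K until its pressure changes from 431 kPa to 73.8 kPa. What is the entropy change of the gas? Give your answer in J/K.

ΔS_gas = 20.5 J/K

For an isothermal ideal gas ΔS_gas = nR ln(P₁/P₂) = 1.4 × 8.314 × ln(431/73.8) = 20.5 J/K.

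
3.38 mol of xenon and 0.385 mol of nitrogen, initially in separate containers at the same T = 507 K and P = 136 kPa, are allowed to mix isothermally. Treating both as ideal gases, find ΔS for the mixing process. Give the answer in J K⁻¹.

Mole fractions: x_A = 3.38/3.76 = 0.898, x_B = 0.102.
ΔS_mix = −R(n_A ln x_A + n_B ln x_B) = −8.314 × (3.38 ln 0.898 + 0.385 ln 0.102) = 10.3 J/K.

ΔS_mix = 10.3 J/K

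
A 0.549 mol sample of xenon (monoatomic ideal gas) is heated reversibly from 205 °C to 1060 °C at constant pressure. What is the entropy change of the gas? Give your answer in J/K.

ΔS = 11.7 J/K

In kelvin: T₁ = 478.15 K, T₂ = 1333.15 K. At constant pressure, ΔS = nC_p ln(T₂/T₁) with C_p = 5R/2 = 20.79 J mol⁻¹ K⁻¹.
ΔS = 0.549 × 20.79 × ln(1333.15/478.15) = 11.7 J/K.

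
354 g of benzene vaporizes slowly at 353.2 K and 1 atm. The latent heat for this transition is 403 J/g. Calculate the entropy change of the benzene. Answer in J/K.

ΔS = 404 J/K

Heat absorbed by the substance: Q = mL = 354 × 403 = 142662 J.
At constant T, ΔS = Q_rev/T = 142662 / 353.2 = 404 J/K.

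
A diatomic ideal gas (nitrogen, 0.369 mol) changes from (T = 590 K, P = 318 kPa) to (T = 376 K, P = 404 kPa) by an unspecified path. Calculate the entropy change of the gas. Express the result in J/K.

ΔS = nC_p ln(T₂/T₁) − nR ln(P₂/P₁), with C_p = 7R/2 = 29.1 J mol⁻¹ K⁻¹ for a diatomic ideal gas.
ΔS = 0.369 × [29.1 × ln(376/590) − 8.314 × ln(404/318)] = -5.57 J/K.

ΔS = -5.57 J/K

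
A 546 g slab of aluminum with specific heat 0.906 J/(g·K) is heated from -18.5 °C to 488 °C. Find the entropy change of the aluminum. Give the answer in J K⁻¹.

In kelvin: T₁ = 254.65 K, T₂ = 761.15 K. ΔS = ∫dQ_rev/T = m c ln(T₂/T₁) = 546 × 0.906 × ln(761.15/254.65) = 542 J/K.

ΔS = 542 J/K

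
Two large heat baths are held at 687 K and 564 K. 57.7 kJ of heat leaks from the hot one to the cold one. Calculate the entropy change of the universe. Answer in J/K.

ΔS_total = 18.3 J/K

ΔS_hot = −Q/T_H = −57700/687 = -83.99 J/K and ΔS_cold = +Q/T_C = 57700/564 = 102.3 J/K.
ΔS_total = -83.99 + 102.3 = 18.3 J/K, positive as the second law requires.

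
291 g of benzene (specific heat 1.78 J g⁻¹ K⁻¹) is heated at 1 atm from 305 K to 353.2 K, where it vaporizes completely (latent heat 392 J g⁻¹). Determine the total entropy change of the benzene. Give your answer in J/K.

ΔS = 399 J/K

Warming step: ΔS₁ = m c ln(T_tr/T_i) = 291 × 1.78 × ln(353.2/305) = 76 J/K.
Phase change: ΔS₂ = +mL/T_tr = 291 × 392 / 353.2 = 323 J/K.
ΔS_total = (76) + (323) = 399 J/K.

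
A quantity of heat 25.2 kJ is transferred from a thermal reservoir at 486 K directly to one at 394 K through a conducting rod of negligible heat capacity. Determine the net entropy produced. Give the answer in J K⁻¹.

ΔS_hot = −Q/T_H = −25200/486 = -51.85 J/K and ΔS_cold = +Q/T_C = 25200/394 = 63.96 J/K.
ΔS_total = -51.85 + 63.96 = 12.1 J/K, positive as the second law requires.

ΔS_total = 12.1 J/K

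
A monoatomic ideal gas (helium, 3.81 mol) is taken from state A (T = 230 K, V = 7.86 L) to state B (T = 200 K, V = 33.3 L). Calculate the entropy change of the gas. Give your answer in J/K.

Entropy is a state function: ΔS = nC_V ln(T₂/T₁) + nR ln(V₂/V₁), with C_V = 3R/2 = 12.47 J mol⁻¹ K⁻¹ for a monoatomic ideal gas.
ΔS = 3.81 × [12.47 × ln(200/230) + 8.314 × ln(33.3/7.86)] = 39.1 J/K.

ΔS = 39.1 J/K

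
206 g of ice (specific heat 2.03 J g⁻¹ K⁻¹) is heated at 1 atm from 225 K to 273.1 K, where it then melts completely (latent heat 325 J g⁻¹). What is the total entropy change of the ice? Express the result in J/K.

ΔS = 326 J/K

Warming step: ΔS₁ = m c ln(T_tr/T_i) = 206 × 2.03 × ln(273.1/225) = 81.02 J/K.
Phase change: ΔS₂ = +mL/T_tr = 206 × 325 / 273.1 = 245.1 J/K.
ΔS_total = (81.02) + (245.1) = 326 J/K.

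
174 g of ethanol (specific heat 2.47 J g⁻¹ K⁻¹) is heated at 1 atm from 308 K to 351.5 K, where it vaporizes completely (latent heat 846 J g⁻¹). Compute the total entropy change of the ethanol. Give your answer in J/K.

ΔS = 476 J/K

Warming step: ΔS₁ = m c ln(T_tr/T_i) = 174 × 2.47 × ln(351.5/308) = 56.78 J/K.
Phase change: ΔS₂ = +mL/T_tr = 174 × 846 / 351.5 = 418.8 J/K.
ΔS_total = (56.78) + (418.8) = 476 J/K.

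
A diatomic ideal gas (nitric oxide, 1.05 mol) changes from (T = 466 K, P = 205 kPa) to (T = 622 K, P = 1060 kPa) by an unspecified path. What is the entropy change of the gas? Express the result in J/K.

ΔS = nC_p ln(T₂/T₁) − nR ln(P₂/P₁), with C_p = 7R/2 = 29.1 J mol⁻¹ K⁻¹ for a diatomic ideal gas.
ΔS = 1.05 × [29.1 × ln(622/466) − 8.314 × ln(1060/205)] = -5.52 J/K.

ΔS = -5.52 J/K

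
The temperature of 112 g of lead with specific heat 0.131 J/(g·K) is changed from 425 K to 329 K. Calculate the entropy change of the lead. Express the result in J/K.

ΔS = ∫dQ_rev/T = m c ln(T₂/T₁) = 112 × 0.131 × ln(329/425) = -3.76 J/K.

ΔS = -3.76 J/K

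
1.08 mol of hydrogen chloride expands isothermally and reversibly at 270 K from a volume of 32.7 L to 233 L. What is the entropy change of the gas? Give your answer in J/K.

For an isothermal ideal gas ΔS_gas = nR ln(V₂/V₁) = 1.08 × 8.314 × ln(233/32.7) = 17.6 J/K.

ΔS_gas = 17.6 J/K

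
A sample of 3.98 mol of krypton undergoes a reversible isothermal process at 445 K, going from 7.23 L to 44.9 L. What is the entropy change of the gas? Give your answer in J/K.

For an isothermal ideal gas ΔS_gas = nR ln(V₂/V₁) = 3.98 × 8.314 × ln(44.9/7.23) = 60.4 J/K.

ΔS_gas = 60.4 J/K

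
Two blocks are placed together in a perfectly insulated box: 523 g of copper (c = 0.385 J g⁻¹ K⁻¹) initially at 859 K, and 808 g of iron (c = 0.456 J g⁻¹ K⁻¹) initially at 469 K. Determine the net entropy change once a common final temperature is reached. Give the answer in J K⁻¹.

Energy balance: T_f = (m₁c₁T₁ + m₂c₂T₂)/(m₁c₁ + m₂c₂) = 606.82 K.
ΔS₁ = m₁c₁ ln(T_f/T₁) = 201.355 × ln(606.82/859) = -69.98 J/K.
ΔS₂ = m₂c₂ ln(T_f/T₂) = 368.448 × ln(606.82/469) = 94.92 J/K.
ΔS_total = -69.98 + 94.92 = 24.9 J/K.

ΔS_total = 24.9 J/K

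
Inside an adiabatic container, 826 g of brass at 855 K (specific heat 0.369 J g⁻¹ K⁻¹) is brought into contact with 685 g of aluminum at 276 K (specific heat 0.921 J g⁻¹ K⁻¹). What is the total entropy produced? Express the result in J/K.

Energy balance: T_f = (m₁c₁T₁ + m₂c₂T₂)/(m₁c₁ + m₂c₂) = 464.61 K.
ΔS₁ = m₁c₁ ln(T_f/T₁) = 304.794 × ln(464.61/855) = -185.9 J/K.
ΔS₂ = m₂c₂ ln(T_f/T₂) = 630.885 × ln(464.61/276) = 328.6 J/K.
ΔS_total = -185.9 + 328.6 = 143 J/K.

ΔS_total = 143 J/K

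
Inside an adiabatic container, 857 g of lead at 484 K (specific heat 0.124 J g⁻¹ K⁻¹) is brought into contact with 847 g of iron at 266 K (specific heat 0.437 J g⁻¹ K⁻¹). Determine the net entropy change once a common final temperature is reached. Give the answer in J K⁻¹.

ΔS_total = 16.4 J/K

Energy balance: T_f = (m₁c₁T₁ + m₂c₂T₂)/(m₁c₁ + m₂c₂) = 314.63 K.
ΔS₁ = m₁c₁ ln(T_f/T₁) = 106.268 × ln(314.63/484) = -45.77 J/K.
ΔS₂ = m₂c₂ ln(T_f/T₂) = 370.139 × ln(314.63/266) = 62.14 J/K.
ΔS_total = -45.77 + 62.14 = 16.4 J/K.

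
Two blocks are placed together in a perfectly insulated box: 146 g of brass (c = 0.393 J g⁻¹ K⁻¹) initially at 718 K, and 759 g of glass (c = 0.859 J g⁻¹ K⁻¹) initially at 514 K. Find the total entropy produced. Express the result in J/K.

ΔS_total = 3.24 J/K

Energy balance: T_f = (m₁c₁T₁ + m₂c₂T₂)/(m₁c₁ + m₂c₂) = 530.5 K.
ΔS₁ = m₁c₁ ln(T_f/T₁) = 57.378 × ln(530.5/718) = -17.365 J/K.
ΔS₂ = m₂c₂ ln(T_f/T₂) = 651.981 × ln(530.5/514) = 20.602 J/K.
ΔS_total = -17.365 + 20.602 = 3.24 J/K.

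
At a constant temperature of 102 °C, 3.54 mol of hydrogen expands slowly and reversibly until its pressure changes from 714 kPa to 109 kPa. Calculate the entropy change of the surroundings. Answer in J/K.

ΔS_surr = -55.3 J/K

For an isothermal ideal gas ΔS_gas = nR ln(P₁/P₂) = 3.54 × 8.314 × ln(714/109) = 55.3 J/K.
The process is reversible, so ΔS_surr = −ΔS_gas = -55.3 J/K and ΔS_universe = 0.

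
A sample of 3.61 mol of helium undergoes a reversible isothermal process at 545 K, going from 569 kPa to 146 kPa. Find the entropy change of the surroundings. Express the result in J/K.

ΔS_surr = -40.8 J/K

For an isothermal ideal gas ΔS_gas = nR ln(P₁/P₂) = 3.61 × 8.314 × ln(569/146) = 40.8 J/K.
The process is reversible, so ΔS_surr = −ΔS_gas = -40.8 J/K and ΔS_universe = 0.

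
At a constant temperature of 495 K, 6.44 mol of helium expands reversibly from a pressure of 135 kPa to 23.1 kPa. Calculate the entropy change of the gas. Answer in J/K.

For an isothermal ideal gas ΔS_gas = nR ln(P₁/P₂) = 6.44 × 8.314 × ln(135/23.1) = 94.5 J/K.

ΔS_gas = 94.5 J/K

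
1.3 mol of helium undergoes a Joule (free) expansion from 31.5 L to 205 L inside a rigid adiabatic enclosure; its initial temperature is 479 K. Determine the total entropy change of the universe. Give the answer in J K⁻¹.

ΔS_universe = 20.2 J/K

For an ideal gas in free expansion Q = 0 and W = 0, so T is unchanged.
Entropy is a state function; using a reversible isothermal path, ΔS_gas = nR ln(V₂/V₁) = 1.3 × 8.314 × ln(205/31.5) = 20.2 J/K.
The insulated surroundings exchange no heat, so ΔS_surr = 0 and ΔS_universe = ΔS_gas.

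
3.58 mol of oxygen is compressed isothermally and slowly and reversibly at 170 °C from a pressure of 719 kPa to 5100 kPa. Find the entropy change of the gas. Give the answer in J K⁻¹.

ΔS_gas = -58.3 J/K

For an isothermal ideal gas ΔS_gas = nR ln(P₁/P₂) = 3.58 × 8.314 × ln(719/5100) = -58.3 J/K.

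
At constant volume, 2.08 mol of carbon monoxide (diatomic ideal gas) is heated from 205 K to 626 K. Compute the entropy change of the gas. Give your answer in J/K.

ΔS = 48.3 J/K

At constant volume, ΔS = nC_V ln(T₂/T₁) with C_V = 5R/2 = 20.79 J mol⁻¹ K⁻¹.
ΔS = 2.08 × 20.79 × ln(626/205) = 48.3 J/K.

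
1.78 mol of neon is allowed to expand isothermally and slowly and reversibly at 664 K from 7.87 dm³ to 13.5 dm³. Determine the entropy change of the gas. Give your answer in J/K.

ΔS_gas = 7.99 J/K

For an isothermal ideal gas ΔS_gas = nR ln(V₂/V₁) = 1.78 × 8.314 × ln(13.5/7.87) = 7.99 J/K.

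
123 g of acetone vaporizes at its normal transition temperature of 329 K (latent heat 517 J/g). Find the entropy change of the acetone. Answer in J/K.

Heat absorbed by the substance: Q = mL = 123 × 517 = 63591 J.
At constant T, ΔS = Q_rev/T = 63591 / 329 = 193 J/K.

ΔS = 193 J/K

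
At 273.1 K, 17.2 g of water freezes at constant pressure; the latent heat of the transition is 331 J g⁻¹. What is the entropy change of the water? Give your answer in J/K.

Heat released by the substance: Q = −mL = −17.2 × 331 = −5693.2 J.
At constant T, ΔS = Q_rev/T = −5693.2 / 273.1 = -20.8 J/K.

ΔS = -20.8 J/K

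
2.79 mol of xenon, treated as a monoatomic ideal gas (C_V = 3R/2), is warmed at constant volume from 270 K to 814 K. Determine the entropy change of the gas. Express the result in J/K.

At constant volume, ΔS = nC_V ln(T₂/T₁) with C_V = 3R/2 = 12.47 J mol⁻¹ K⁻¹.
ΔS = 2.79 × 12.47 × ln(814/270) = 38.4 J/K.

ΔS = 38.4 J/K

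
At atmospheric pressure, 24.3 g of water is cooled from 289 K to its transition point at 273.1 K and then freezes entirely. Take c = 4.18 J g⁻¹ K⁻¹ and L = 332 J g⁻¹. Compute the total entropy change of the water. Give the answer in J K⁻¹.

Cooling step: ΔS₁ = m c ln(T_tr/T_i) = 24.3 × 4.18 × ln(273.1/289) = -5.748 J/K.
Phase change: ΔS₂ = −mL/T_tr = −24.3 × 332 / 273.1 = -29.54 J/K.
ΔS_total = (-5.748) + (-29.54) = -35.3 J/K.

ΔS = -35.3 J/K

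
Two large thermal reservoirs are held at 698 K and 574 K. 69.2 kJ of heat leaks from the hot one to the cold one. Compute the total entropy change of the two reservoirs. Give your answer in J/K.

ΔS_total = 21.4 J/K

ΔS_hot = −Q/T_H = −69200/698 = -99.14 J/K and ΔS_cold = +Q/T_C = 69200/574 = 120.56 J/K.
ΔS_total = -99.14 + 120.56 = 21.4 J/K, positive as the second law requires.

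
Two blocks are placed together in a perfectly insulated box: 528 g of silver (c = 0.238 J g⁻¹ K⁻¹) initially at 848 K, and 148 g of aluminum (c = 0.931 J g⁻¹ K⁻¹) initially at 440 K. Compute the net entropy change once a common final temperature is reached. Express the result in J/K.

ΔS_total = 14 J/K

Energy balance: T_f = (m₁c₁T₁ + m₂c₂T₂)/(m₁c₁ + m₂c₂) = 634.61 K.
ΔS₁ = m₁c₁ ln(T_f/T₁) = 125.664 × ln(634.61/848) = -36.43 J/K.
ΔS₂ = m₂c₂ ln(T_f/T₂) = 137.788 × ln(634.61/440) = 50.46 J/K.
ΔS_total = -36.43 + 50.46 = 14 J/K.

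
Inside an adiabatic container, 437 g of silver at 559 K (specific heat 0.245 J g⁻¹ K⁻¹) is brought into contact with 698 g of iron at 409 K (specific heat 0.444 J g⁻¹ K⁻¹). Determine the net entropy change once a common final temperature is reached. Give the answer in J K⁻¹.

Energy balance: T_f = (m₁c₁T₁ + m₂c₂T₂)/(m₁c₁ + m₂c₂) = 447.51 K.
ΔS₁ = m₁c₁ ln(T_f/T₁) = 107.065 × ln(447.51/559) = -23.82 J/K.
ΔS₂ = m₂c₂ ln(T_f/T₂) = 309.912 × ln(447.51/409) = 27.89 J/K.
ΔS_total = -23.82 + 27.89 = 4.07 J/K.

ΔS_total = 4.07 J/K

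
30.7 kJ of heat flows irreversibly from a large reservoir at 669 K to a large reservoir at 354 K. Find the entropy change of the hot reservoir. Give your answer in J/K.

The hot reservoir loses heat Q, so ΔS_hot = −Q/T_H = −30700/669 = -45.9 J/K.

ΔS_hot = -45.9 J/K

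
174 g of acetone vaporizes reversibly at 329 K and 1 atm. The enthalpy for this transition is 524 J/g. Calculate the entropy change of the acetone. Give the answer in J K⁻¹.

ΔS = 277 J/K

Heat absorbed by the substance: Q = mL = 174 × 524 = 91176 J.
At constant T, ΔS = Q_rev/T = 91176 / 329 = 277 J/K.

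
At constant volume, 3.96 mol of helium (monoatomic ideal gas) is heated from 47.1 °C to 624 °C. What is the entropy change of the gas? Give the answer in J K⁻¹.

In kelvin: T₁ = 320.25 K, T₂ = 897.15 K. At constant volume, ΔS = nC_V ln(T₂/T₁) with C_V = 3R/2 = 12.47 J mol⁻¹ K⁻¹.
ΔS = 3.96 × 12.47 × ln(897.15/320.25) = 50.9 J/K.

ΔS = 50.9 J/K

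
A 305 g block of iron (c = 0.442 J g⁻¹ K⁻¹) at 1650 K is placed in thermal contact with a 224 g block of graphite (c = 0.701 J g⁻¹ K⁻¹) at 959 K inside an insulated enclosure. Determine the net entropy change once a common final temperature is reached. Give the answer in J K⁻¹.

Energy balance: T_f = (m₁c₁T₁ + m₂c₂T₂)/(m₁c₁ + m₂c₂) = 1278.2 K.
ΔS₁ = m₁c₁ ln(T_f/T₁) = 134.81 × ln(1278.2/1650) = -34.42 J/K.
ΔS₂ = m₂c₂ ln(T_f/T₂) = 157.024 × ln(1278.2/959) = 45.12 J/K.
ΔS_total = -34.42 + 45.12 = 10.7 J/K.

ΔS_total = 10.7 J/K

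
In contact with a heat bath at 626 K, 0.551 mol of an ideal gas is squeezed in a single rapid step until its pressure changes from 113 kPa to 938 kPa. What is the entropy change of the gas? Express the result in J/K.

ΔS_gas = -9.7 J/K

Entropy is a state function, so ΔS_gas depends only on the end states.
For an isothermal ideal gas ΔS_gas = nR ln(P₁/P₂) = 0.551 × 8.314 × ln(113/938) = -9.7 J/K.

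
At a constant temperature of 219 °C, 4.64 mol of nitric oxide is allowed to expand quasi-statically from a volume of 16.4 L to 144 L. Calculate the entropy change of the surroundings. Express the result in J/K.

For an isothermal ideal gas ΔS_gas = nR ln(V₂/V₁) = 4.64 × 8.314 × ln(144/16.4) = 83.8 J/K.
The process is reversible, so ΔS_surr = −ΔS_gas = -83.8 J/K and ΔS_universe = 0.

ΔS_surr = -83.8 J/K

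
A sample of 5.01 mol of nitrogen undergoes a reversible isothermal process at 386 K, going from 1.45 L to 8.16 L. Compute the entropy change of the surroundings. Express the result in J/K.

For an isothermal ideal gas ΔS_gas = nR ln(V₂/V₁) = 5.01 × 8.314 × ln(8.16/1.45) = 72 J/K.
The process is reversible, so ΔS_surr = −ΔS_gas = -72 J/K and ΔS_universe = 0.

ΔS_surr = -72 J/K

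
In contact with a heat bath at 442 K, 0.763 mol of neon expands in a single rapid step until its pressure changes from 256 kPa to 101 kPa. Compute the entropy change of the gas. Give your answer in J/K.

ΔS_gas = 5.9 J/K

Entropy is a state function, so ΔS_gas depends only on the end states.
For an isothermal ideal gas ΔS_gas = nR ln(P₁/P₂) = 0.763 × 8.314 × ln(256/101) = 5.9 J/K.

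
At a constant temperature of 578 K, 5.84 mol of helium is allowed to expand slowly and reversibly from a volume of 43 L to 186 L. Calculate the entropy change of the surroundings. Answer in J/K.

ΔS_surr = -71.1 J/K

For an isothermal ideal gas ΔS_gas = nR ln(V₂/V₁) = 5.84 × 8.314 × ln(186/43) = 71.1 J/K.
The process is reversible, so ΔS_surr = −ΔS_gas = -71.1 J/K and ΔS_universe = 0.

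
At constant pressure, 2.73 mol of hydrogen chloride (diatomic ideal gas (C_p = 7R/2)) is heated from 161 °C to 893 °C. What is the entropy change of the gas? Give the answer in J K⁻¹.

In kelvin: T₁ = 434.15 K, T₂ = 1166.15 K. At constant pressure, ΔS = nC_p ln(T₂/T₁) with C_p = 7R/2 = 29.1 J mol⁻¹ K⁻¹.
ΔS = 2.73 × 29.1 × ln(1166.15/434.15) = 78.5 J/K.

ΔS = 78.5 J/K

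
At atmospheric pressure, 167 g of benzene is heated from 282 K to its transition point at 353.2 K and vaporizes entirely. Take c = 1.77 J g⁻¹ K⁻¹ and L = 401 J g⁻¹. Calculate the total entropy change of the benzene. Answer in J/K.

ΔS = 256 J/K

Warming step: ΔS₁ = m c ln(T_tr/T_i) = 167 × 1.77 × ln(353.2/282) = 66.55 J/K.
Phase change: ΔS₂ = +mL/T_tr = 167 × 401 / 353.2 = 189.6 J/K.
ΔS_total = (66.55) + (189.6) = 256 J/K.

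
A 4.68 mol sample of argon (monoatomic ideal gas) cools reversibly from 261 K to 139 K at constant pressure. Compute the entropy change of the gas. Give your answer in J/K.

ΔS = -61.3 J/K

At constant pressure, ΔS = nC_p ln(T₂/T₁) with C_p = 5R/2 = 20.79 J mol⁻¹ K⁻¹.
ΔS = 4.68 × 20.79 × ln(139/261) = -61.3 J/K.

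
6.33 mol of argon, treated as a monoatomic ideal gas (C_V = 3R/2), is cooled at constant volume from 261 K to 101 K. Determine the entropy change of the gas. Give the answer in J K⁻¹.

At constant volume, ΔS = nC_V ln(T₂/T₁) with C_V = 3R/2 = 12.47 J mol⁻¹ K⁻¹.
ΔS = 6.33 × 12.47 × ln(101/261) = -74.9 J/K.

ΔS = -74.9 J/K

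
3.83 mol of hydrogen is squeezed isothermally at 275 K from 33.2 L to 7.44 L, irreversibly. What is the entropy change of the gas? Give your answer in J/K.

ΔS_gas = -47.6 J/K

Entropy is a state function, so ΔS_gas depends only on the end states.
For an isothermal ideal gas ΔS_gas = nR ln(V₂/V₁) = 3.83 × 8.314 × ln(7.44/33.2) = -47.6 J/K.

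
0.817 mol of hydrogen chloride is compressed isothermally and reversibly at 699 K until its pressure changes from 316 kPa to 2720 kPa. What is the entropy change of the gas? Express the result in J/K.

For an isothermal ideal gas ΔS_gas = nR ln(P₁/P₂) = 0.817 × 8.314 × ln(316/2720) = -14.6 J/K.

ΔS_gas = -14.6 J/K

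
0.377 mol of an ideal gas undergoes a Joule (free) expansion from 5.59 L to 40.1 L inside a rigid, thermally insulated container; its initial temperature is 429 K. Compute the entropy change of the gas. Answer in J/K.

ΔS_gas = 6.18 J/K

For an ideal gas in free expansion Q = 0 and W = 0, so T is unchanged.
Entropy is a state function; using a reversible isothermal path, ΔS_gas = nR ln(V₂/V₁) = 0.377 × 8.314 × ln(40.1/5.59) = 6.18 J/K.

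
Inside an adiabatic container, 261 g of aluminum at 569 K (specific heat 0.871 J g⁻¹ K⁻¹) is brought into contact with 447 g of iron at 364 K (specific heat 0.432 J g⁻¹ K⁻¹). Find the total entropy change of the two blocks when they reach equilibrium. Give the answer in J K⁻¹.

Energy balance: T_f = (m₁c₁T₁ + m₂c₂T₂)/(m₁c₁ + m₂c₂) = 474.84 K.
ΔS₁ = m₁c₁ ln(T_f/T₁) = 227.331 × ln(474.84/569) = -41.12 J/K.
ΔS₂ = m₂c₂ ln(T_f/T₂) = 193.104 × ln(474.84/364) = 51.33 J/K.
ΔS_total = -41.12 + 51.33 = 10.2 J/K.

ΔS_total = 10.2 J/K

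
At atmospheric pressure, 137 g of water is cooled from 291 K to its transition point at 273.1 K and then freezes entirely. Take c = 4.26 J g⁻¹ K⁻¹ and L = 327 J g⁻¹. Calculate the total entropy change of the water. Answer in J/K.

Cooling step: ΔS₁ = m c ln(T_tr/T_i) = 137 × 4.26 × ln(273.1/291) = -37.05 J/K.
Phase change: ΔS₂ = −mL/T_tr = −137 × 327 / 273.1 = -164 J/K.
ΔS_total = (-37.05) + (-164) = -201 J/K.

ΔS = -201 J/K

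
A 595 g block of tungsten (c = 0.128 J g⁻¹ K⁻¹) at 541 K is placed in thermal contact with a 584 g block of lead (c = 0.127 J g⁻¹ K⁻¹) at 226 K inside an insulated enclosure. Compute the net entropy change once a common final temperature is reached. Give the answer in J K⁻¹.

ΔS_total = 13.8 J/K

Energy balance: T_f = (m₁c₁T₁ + m₂c₂T₂)/(m₁c₁ + m₂c₂) = 385.59 K.
ΔS₁ = m₁c₁ ln(T_f/T₁) = 76.16 × ln(385.59/541) = -25.79 J/K.
ΔS₂ = m₂c₂ ln(T_f/T₂) = 74.168 × ln(385.59/226) = 39.62 J/K.
ΔS_total = -25.79 + 39.62 = 13.8 J/K.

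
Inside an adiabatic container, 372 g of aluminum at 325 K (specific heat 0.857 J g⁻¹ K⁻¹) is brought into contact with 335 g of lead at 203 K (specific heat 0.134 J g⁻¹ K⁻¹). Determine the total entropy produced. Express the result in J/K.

Energy balance: T_f = (m₁c₁T₁ + m₂c₂T₂)/(m₁c₁ + m₂c₂) = 309.94 K.
ΔS₁ = m₁c₁ ln(T_f/T₁) = 318.804 × ln(309.94/325) = -15.124 J/K.
ΔS₂ = m₂c₂ ln(T_f/T₂) = 44.89 × ln(309.94/203) = 18.996 J/K.
ΔS_total = -15.124 + 18.996 = 3.87 J/K.

ΔS_total = 3.87 J/K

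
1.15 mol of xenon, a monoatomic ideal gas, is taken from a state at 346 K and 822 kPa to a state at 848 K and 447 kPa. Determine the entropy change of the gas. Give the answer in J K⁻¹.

ΔS = nC_p ln(T₂/T₁) − nR ln(P₂/P₁), with C_p = 5R/2 = 20.79 J mol⁻¹ K⁻¹ for a monoatomic ideal gas.
ΔS = 1.15 × [20.79 × ln(848/346) − 8.314 × ln(447/822)] = 27.3 J/K.

ΔS = 27.3 J/K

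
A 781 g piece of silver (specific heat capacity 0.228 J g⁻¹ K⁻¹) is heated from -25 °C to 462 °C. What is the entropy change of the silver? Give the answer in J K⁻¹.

In kelvin: T₁ = 248.15 K, T₂ = 735.15 K. ΔS = ∫dQ_rev/T = m c ln(T₂/T₁) = 781 × 0.228 × ln(735.15/248.15) = 193 J/K.

ΔS = 193 J/K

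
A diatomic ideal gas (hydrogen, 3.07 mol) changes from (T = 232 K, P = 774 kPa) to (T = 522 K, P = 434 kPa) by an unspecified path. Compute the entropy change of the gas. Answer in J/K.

ΔS = nC_p ln(T₂/T₁) − nR ln(P₂/P₁), with C_p = 7R/2 = 29.1 J mol⁻¹ K⁻¹ for a diatomic ideal gas.
ΔS = 3.07 × [29.1 × ln(522/232) − 8.314 × ln(434/774)] = 87.2 J/K.

ΔS = 87.2 J/K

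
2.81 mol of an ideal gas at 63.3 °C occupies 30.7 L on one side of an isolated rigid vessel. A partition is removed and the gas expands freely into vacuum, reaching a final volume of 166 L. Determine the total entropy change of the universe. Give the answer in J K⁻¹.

For an ideal gas in free expansion Q = 0 and W = 0, so T is unchanged.
Entropy is a state function; using a reversible isothermal path, ΔS_gas = nR ln(V₂/V₁) = 2.81 × 8.314 × ln(166/30.7) = 39.4 J/K.
The insulated surroundings exchange no heat, so ΔS_surr = 0 and ΔS_universe = ΔS_gas.

ΔS_universe = 39.4 J/K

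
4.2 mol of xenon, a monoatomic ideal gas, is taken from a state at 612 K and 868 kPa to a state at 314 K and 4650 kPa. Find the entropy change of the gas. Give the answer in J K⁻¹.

ΔS = nC_p ln(T₂/T₁) − nR ln(P₂/P₁), with C_p = 5R/2 = 20.79 J mol⁻¹ K⁻¹ for a monoatomic ideal gas.
ΔS = 4.2 × [20.79 × ln(314/612) − 8.314 × ln(4650/868)] = -117 J/K.

ΔS = -117 J/K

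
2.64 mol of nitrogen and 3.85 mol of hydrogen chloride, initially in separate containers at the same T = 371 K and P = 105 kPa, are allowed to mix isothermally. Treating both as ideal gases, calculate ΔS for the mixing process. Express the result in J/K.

ΔS_mix = 36.5 J/K

Mole fractions: x_A = 2.64/6.49 = 0.407, x_B = 0.593.
ΔS_mix = −R(n_A ln x_A + n_B ln x_B) = −8.314 × (2.64 ln 0.407 + 3.85 ln 0.593) = 36.5 J/K.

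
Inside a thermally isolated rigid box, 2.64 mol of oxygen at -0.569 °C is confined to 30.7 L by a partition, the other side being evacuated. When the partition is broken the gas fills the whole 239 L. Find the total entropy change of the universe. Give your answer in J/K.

No heat is exchanged and no work is done, so the ideal-gas temperature stays constant.
Entropy is a state function; using a reversible isothermal path, ΔS_gas = nR ln(V₂/V₁) = 2.64 × 8.314 × ln(239/30.7) = 45 J/K.
The insulated surroundings exchange no heat, so ΔS_surr = 0 and ΔS_universe = ΔS_gas.

ΔS_universe = 45 J/K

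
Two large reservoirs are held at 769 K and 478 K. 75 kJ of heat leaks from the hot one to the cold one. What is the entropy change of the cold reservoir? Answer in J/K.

ΔS_cold = 157 J/K

The cold reservoir gains heat Q, so ΔS_cold = +Q/T_C = 75000/478 = 157 J/K.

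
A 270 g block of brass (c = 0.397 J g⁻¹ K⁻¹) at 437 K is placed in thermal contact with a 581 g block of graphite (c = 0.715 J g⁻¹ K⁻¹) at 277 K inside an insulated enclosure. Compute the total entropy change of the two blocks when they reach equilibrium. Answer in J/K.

ΔS_total = 9.64 J/K

Energy balance: T_f = (m₁c₁T₁ + m₂c₂T₂)/(m₁c₁ + m₂c₂) = 309.82 K.
ΔS₁ = m₁c₁ ln(T_f/T₁) = 107.19 × ln(309.82/437) = -36.87 J/K.
ΔS₂ = m₂c₂ ln(T_f/T₂) = 415.415 × ln(309.82/277) = 46.51 J/K.
ΔS_total = -36.87 + 46.51 = 9.64 J/K.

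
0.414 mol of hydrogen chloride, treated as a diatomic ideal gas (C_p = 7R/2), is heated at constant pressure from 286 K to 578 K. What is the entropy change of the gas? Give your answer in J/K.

ΔS = 8.48 J/K

At constant pressure, ΔS = nC_p ln(T₂/T₁) with C_p = 7R/2 = 29.1 J mol⁻¹ K⁻¹.
ΔS = 0.414 × 29.1 × ln(578/286) = 8.48 J/K.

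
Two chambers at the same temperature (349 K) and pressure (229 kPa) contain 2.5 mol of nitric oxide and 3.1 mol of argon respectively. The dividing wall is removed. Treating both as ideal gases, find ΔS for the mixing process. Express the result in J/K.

ΔS_mix = 32 J/K

Mole fractions: x_A = 2.5/5.6 = 0.446, x_B = 0.554.
ΔS_mix = −R(n_A ln x_A + n_B ln x_B) = −8.314 × (2.5 ln 0.446 + 3.1 ln 0.554) = 32 J/K.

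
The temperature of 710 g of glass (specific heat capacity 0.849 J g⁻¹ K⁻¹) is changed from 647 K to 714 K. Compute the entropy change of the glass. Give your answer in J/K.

ΔS = 59.4 J/K

ΔS = ∫dQ_rev/T = m c ln(T₂/T₁) = 710 × 0.849 × ln(714/647) = 59.4 J/K.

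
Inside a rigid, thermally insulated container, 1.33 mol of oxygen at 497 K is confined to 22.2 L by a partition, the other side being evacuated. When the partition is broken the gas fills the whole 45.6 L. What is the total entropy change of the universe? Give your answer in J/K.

ΔS_universe = 7.96 J/K

No heat is exchanged and no work is done, so the ideal-gas temperature stays constant.
Entropy is a state function; using a reversible isothermal path, ΔS_gas = nR ln(V₂/V₁) = 1.33 × 8.314 × ln(45.6/22.2) = 7.96 J/K.
The insulated surroundings exchange no heat, so ΔS_surr = 0 and ΔS_universe = ΔS_gas.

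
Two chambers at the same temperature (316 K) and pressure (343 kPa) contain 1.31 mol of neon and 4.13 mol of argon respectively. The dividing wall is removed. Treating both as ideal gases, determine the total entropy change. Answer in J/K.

Mole fractions: x_A = 1.31/5.44 = 0.241, x_B = 0.759.
ΔS_mix = −R(n_A ln x_A + n_B ln x_B) = −8.314 × (1.31 ln 0.241 + 4.13 ln 0.759) = 25 J/K.

ΔS_mix = 25 J/K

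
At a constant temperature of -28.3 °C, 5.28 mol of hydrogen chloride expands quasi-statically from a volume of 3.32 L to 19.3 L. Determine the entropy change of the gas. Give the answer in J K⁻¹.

ΔS_gas = 77.3 J/K

For an isothermal ideal gas ΔS_gas = nR ln(V₂/V₁) = 5.28 × 8.314 × ln(19.3/3.32) = 77.3 J/K.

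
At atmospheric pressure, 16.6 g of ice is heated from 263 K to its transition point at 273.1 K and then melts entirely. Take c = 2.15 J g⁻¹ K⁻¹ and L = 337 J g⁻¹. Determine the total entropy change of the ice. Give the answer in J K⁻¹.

ΔS = 21.8 J/K

Warming step: ΔS₁ = m c ln(T_tr/T_i) = 16.6 × 2.15 × ln(273.1/263) = 1.345 J/K.
Phase change: ΔS₂ = +mL/T_tr = 16.6 × 337 / 273.1 = 20.48 J/K.
ΔS_total = (1.345) + (20.48) = 21.8 J/K.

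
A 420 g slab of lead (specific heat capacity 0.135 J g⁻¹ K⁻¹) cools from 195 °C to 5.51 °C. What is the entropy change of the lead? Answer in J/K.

In kelvin: T₁ = 468.15 K, T₂ = 278.66 K. ΔS = ∫dQ_rev/T = m c ln(T₂/T₁) = 420 × 0.135 × ln(278.66/468.15) = -29.4 J/K.

ΔS = -29.4 J/K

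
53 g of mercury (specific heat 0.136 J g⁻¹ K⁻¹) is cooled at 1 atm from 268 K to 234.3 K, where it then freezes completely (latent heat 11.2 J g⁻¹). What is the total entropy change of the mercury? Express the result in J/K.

ΔS = -3.5 J/K

Cooling step: ΔS₁ = m c ln(T_tr/T_i) = 53 × 0.136 × ln(234.3/268) = -0.9686 J/K.
Phase change: ΔS₂ = −mL/T_tr = −53 × 11.2 / 234.3 = -2.534 J/K.
ΔS_total = (-0.9686) + (-2.534) = -3.5 J/K.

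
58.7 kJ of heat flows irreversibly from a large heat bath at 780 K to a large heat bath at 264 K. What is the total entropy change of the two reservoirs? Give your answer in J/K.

ΔS_hot = −Q/T_H = −58700/780 = -75.26 J/K and ΔS_cold = +Q/T_C = 58700/264 = 222.3 J/K.
ΔS_total = -75.26 + 222.3 = 147 J/K, positive as the second law requires.

ΔS_total = 147 J/K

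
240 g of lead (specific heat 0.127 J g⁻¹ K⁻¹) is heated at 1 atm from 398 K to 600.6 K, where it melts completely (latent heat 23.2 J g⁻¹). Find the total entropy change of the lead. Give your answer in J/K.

ΔS = 21.8 J/K

Warming step: ΔS₁ = m c ln(T_tr/T_i) = 240 × 0.127 × ln(600.6/398) = 12.54 J/K.
Phase change: ΔS₂ = +mL/T_tr = 240 × 23.2 / 600.6 = 9.271 J/K.
ΔS_total = (12.54) + (9.271) = 21.8 J/K.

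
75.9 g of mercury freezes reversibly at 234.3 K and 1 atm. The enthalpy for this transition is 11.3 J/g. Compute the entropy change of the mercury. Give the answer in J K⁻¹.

ΔS = -3.66 J/K

Heat released by the substance: Q = −mL = −75.9 × 11.3 = −857.67 J.
At constant T, ΔS = Q_rev/T = −857.67 / 234.3 = -3.66 J/K.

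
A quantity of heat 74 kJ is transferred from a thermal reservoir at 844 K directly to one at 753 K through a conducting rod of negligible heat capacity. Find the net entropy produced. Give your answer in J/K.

ΔS_hot = −Q/T_H = −74000/844 = -87.68 J/K and ΔS_cold = +Q/T_C = 74000/753 = 98.27 J/K.
ΔS_total = -87.68 + 98.27 = 10.6 J/K, positive as the second law requires.

ΔS_total = 10.6 J/K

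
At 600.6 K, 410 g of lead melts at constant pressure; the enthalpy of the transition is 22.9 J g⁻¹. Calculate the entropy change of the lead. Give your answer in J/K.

ΔS = 15.6 J/K

Heat absorbed by the substance: Q = mL = 410 × 22.9 = 9389 J.
At constant T, ΔS = Q_rev/T = 9389 / 600.6 = 15.6 J/K.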